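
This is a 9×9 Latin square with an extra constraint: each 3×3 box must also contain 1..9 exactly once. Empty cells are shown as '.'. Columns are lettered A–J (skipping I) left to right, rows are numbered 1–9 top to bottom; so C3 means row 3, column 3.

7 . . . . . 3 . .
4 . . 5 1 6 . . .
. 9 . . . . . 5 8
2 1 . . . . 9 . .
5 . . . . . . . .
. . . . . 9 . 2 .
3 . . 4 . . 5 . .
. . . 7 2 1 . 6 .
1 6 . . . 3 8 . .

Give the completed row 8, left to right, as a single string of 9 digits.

985721463

A3 = 6: row 3 has {5,8,9}; col 1 has {1,2,3,4,5,7}; box has {4,7,9} → only 6 remains.
A6 = 8: row 6 has {2,9}; col 1 has {1,2,3,4,5,6,7}; box has {1,2,5} → only 8 remains.
F7 = 8: row 7 has {3,4,5}; col 6 has {1,3,6,9}; box has {1,2,3,4,7} → only 8 remains.
A8 = 9: row 8 has {1,2,6,7}; col 1 has {1,2,3,4,5,6,7,8}; box has {1,3,6} → only 9 remains.
G8 = 4: row 8 has {1,2,6,7,9}; col 7 has {3,5,8,9}; box has {5,6,8} → only 4 remains.
J8 = 3: row 8 has {1,2,4,6,7,9}; col 9 has {8}; box has {4,5,6,8} → only 3 remains.
D9 = 9: row 9 has {1,3,6,8}; col 4 has {4,5,7}; box has {1,2,3,4,7,8} → only 9 remains.
E9 = 5: row 9 has {1,3,6,8,9}; col 5 has {1,2}; box has {1,2,3,4,7,8,9} → only 5 remains.
H9 = 7: row 9 has {1,3,5,6,8,9}; col 8 has {2,5,6}; box has {3,4,5,6,8} → only 7 remains.
J9 = 2: row 9 has {1,3,5,6,7,8,9}; col 9 has {3,8}; box has {3,4,5,6,7,8} → only 2 remains.
H2 = 9: row 2 has {1,4,5,6}; col 8 has {2,5,6,7}; box has {3,5,8} → only 9 remains.
J2 = 7: row 2 has {1,4,5,6,9}; col 9 has {2,3,8}; box has {3,5,8,9} → only 7 remains.
E7 = 6: row 7 has {3,4,5,8}; col 5 has {1,2,5}; box has {1,2,3,4,5,7,8,9} → only 6 remains.
H7 = 1: row 7 has {3,4,5,6,8}; col 8 has {2,5,6,7,9}; box has {2,3,4,5,6,7,8} → only 1 remains.
J7 = 9: row 7 has {1,3,4,5,6,8}; col 9 has {2,3,7,8}; box has {1,2,3,4,5,6,7,8} → only 9 remains.
C9 = 4: row 9 has {1,2,3,5,6,7,8,9}; col 3 has {}; box has {1,3,6,9} → only 4 remains.
H1 = 4: row 1 has {3,7}; col 8 has {1,2,5,6,7,9}; box has {3,5,7,8,9} → only 4 remains.
G2 = 2: row 2 has {1,4,5,6,7,9}; col 7 has {3,4,5,8,9}; box has {3,4,5,7,8,9} → only 2 remains.
G3 = 1: row 3 has {5,6,8,9}; col 7 has {2,3,4,5,8,9}; box has {2,3,4,5,7,8,9} → only 1 remains.
F1 = 2: row 1 has {3,4,7}; col 6 has {1,3,6,8,9}; box has {1,5,6} → only 2 remains.
J1 = 6: row 1 has {2,3,4,7}; col 9 has {2,3,7,8,9}; box has {1,2,3,4,5,7,8,9} → only 6 remains.
D3 = 3: row 3 has {1,5,6,8,9}; col 4 has {4,5,7,9}; box has {1,2,5,6} → only 3 remains.
D1 = 8: row 1 has {2,3,4,6,7}; col 4 has {3,4,5,7,9}; box has {1,2,3,5,6} → only 8 remains.
E1 = 9: row 1 has {2,3,4,6,7,8}; col 5 has {1,2,5,6}; box has {1,2,3,5,6,8} → only 9 remains.
C3 = 2: row 3 has {1,3,5,6,8,9}; col 3 has {4}; box has {4,6,7,9} → only 2 remains.
D4 = 6: row 4 has {1,2,9}; col 4 has {3,4,5,7,8,9}; box has {9} → only 6 remains.
D6 = 1: row 6 has {2,8,9}; col 4 has {3,4,5,6,7,8,9}; box has {6,9} → only 1 remains.
C7 = 7: row 7 has {1,3,4,5,6,8,9}; col 3 has {2,4}; box has {1,3,4,6,9} → only 7 remains.
B1 = 5: row 1 has {2,3,4,6,7,8,9}; col 2 has {1,6,9}; box has {2,4,6,7,9} → only 5 remains.
C1 = 1: row 1 has {2,3,4,5,6,7,8,9}; col 3 has {2,4,7}; box has {2,4,5,6,7,9} → only 1 remains.
C4 = 3: row 4 has {1,2,6,9}; col 3 has {1,2,4,7}; box has {1,2,5,8} → only 3 remains.
H4 = 8: row 4 has {1,2,3,6,9}; col 8 has {1,2,4,5,6,7,9}; box has {2,9} → only 8 remains.
D5 = 2: row 5 has {5}; col 4 has {1,3,4,5,6,7,8,9}; box has {1,6,9} → only 2 remains.
H5 = 3: row 5 has {2,5}; col 8 has {1,2,4,5,6,7,8,9}; box has {2,8,9} → only 3 remains.
C6 = 6: row 6 has {1,2,8,9}; col 3 has {1,2,3,4,7}; box has {1,2,3,5,8} → only 6 remains.
G6 = 7: row 6 has {1,2,6,8,9}; col 7 has {1,2,3,4,5,8,9}; box has {2,3,8,9} → only 7 remains.
B7 = 2: row 7 has {1,3,4,5,6,7,8,9}; col 2 has {1,5,6,9}; box has {1,3,4,6,7,9} → only 2 remains.
B8 = 8: row 8 has {1,2,3,4,6,7,9}; col 2 has {1,2,5,6,9}; box has {1,2,3,4,6,7,9} → only 8 remains.
C8 = 5: row 8 has {1,2,3,4,6,7,8,9}; col 3 has {1,2,3,4,6,7}; box has {1,2,3,4,6,7,8,9} → only 5 remains.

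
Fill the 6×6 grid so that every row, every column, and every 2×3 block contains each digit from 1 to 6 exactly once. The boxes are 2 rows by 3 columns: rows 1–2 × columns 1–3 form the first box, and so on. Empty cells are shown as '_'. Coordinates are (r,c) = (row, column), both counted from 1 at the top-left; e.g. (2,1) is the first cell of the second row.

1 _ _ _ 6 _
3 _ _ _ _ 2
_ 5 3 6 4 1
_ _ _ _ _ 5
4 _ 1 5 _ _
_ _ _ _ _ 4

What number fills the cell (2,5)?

(1,6) = 3: row 1 has {1,6}; col 6 has {1,2,4,5}; box has {2,6} → only 3 remains.
(3,1) = 2: row 3 has {1,3,4,5,6}; col 1 has {1,3,4}; box has {3,5} → only 2 remains.
(4,1) = 6: row 4 has {5}; col 1 has {1,2,3,4}; box has {2,3,5} → only 6 remains.
(4,3) = 4: row 4 has {5,6}; col 3 has {1,3}; box has {2,3,5,6} → only 4 remains.
(5,6) = 6: row 5 has {1,4,5}; col 6 has {1,2,3,4,5}; box has {4,5} → only 6 remains.
(6,1) = 5: row 6 has {4}; col 1 has {1,2,3,4,6}; box has {1,4} → only 5 remains.
(1,4) = 4: row 1 has {1,3,6}; col 4 has {5,6}; box has {2,3,6} → only 4 remains.
(2,4) = 1: row 2 has {2,3}; col 4 has {4,5,6}; box has {2,3,4,6} → only 1 remains.
(2,5) = 5: row 2 has {1,2,3}; col 5 has {4,6}; box has {1,2,3,4,6} → only 5 remains.

5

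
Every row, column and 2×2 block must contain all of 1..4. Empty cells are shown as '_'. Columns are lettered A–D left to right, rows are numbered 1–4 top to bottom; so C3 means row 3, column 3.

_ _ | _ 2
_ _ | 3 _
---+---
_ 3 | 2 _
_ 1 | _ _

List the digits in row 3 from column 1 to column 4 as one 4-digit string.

4321

B1 = 4 (sole candidate).
C1 = 1 (sole candidate).
B2 = 2 (sole candidate).
D2 = 4 (sole candidate).
A3 = 4: row 3 has {2,3}; col 1 has {}; box has {1,3} → only 4 remains.
D3 = 1: row 3 has {2,3,4}; col 4 has {2,4}; box has {2} → only 1 remains.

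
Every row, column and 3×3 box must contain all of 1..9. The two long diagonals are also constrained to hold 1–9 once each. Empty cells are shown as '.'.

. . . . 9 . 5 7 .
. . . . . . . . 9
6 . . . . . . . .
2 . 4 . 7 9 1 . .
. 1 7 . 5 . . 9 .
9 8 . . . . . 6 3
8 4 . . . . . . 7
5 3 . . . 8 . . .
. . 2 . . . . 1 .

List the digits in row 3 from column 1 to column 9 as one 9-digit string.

r1c2 = 2: row 1 has {5,7,9}; col 2 has {1,3,4,8}; box has {6} → only 2 remains.
r2c2 = 7: row 2 has {9}; col 2 has {1,2,3,4,8}; box has {2,6}; main diagonal has {5} → only 7 remains.
r5c1 = 3: row 5 has {1,5,7,9}; col 1 has {2,5,6,8,9}; box has {1,2,4,7,8,9} → only 3 remains.
r6c3 = 5: row 6 has {3,6,8,9}; col 3 has {2,4,7}; box has {1,2,3,4,7,8,9} → only 5 remains.
r9c1 = 7: row 9 has {1,2}; col 1 has {2,3,5,6,8,9}; box has {2,3,4,5,8}; anti-diagonal has {3,5,9} → only 7 remains.
r4c2 = 6: row 4 has {1,2,4,7,9}; col 2 has {1,2,3,4,7,8}; box has {1,2,3,4,5,7,8,9} → only 6 remains.
r9c2 = 9: row 9 has {1,2,7}; col 2 has {1,2,3,4,6,7,8}; box has {2,3,4,5,7,8} → only 9 remains.
r3c2 = 5: row 3 has {6}; col 2 has {1,2,3,4,6,7,8,9}; box has {2,6,7} → only 5 remains.
r3c3 = 9: in row 3, 9 can only go here (every other open cell in that row sees a 9).
r4c4 = 3: in row 4, 3 can only go here (every other open cell in that row sees a 3).
r6c7 = 7: in row 6, 7 can only go here (every other open cell in that row sees a 7).
r7c4 = 9: in row 7, 9 can only go here (every other open cell in that row sees a 9).
r8c4 = 7: in row 8, 7 can only go here (every other open cell in that row sees a 7).
r8c7 = 9: in row 8, 9 can only go here (every other open cell in that row sees a 9).
r3c6 = 7: in row 3, 7 can only go here (every other open cell in that row sees a 7).
r4c9 = 5: in column 9, 5 can only go here (every other open cell in that column sees a 5).
r4c8 = 8: row 4 has {1,2,3,4,5,6,7,9}; col 8 has {1,6,7,9}; box has {1,3,5,6,7,9} → only 8 remains.
r5c4 = 8: in row 5, 8 can only go here (every other open cell in that row sees an 8).
r5c6 = 6: in row 5, 6 can only go here (every other open cell in that row sees a 6).
r7c8 = 5: in column 8, 5 can only go here (every other open cell in that column sees a 5).
r3c8 = 3: in column 8, 3 can only go here (every other open cell in that column sees a 3).
r9c7 = 3: in column 7, 3 can only go here (every other open cell in that column sees a 3).
r9c9 = 8: in row 9, 8 can only go here (every other open cell in that row sees an 8).
r1c3 = 8: in row 1, 8 can only go here (every other open cell in that row sees an 8).
r1c6 = 3: in row 1, 3 can only go here (every other open cell in that row sees a 3).
r2c3 = 3: in row 2, 3 can only go here (every other open cell in that row sees a 3).
r7c5 = 3: in row 7, 3 can only go here (every other open cell in that row sees a 3).
r7c7 = 6: in main diagonal, 6 can only go here (every other open cell in that diagonal sees a 6).
r7c3 = 1: row 7 has {3,4,5,6,7,8,9}; col 3 has {2,3,4,5,7,8,9}; box has {2,3,4,5,7,8,9}; anti-diagonal has {3,5,7,9} → only 1 remains.
r7c6 = 2: row 7 has {1,3,4,5,6,7,8,9}; col 6 has {3,6,7,8,9}; box has {3,7,8,9} → only 2 remains.
r8c3 = 6: row 8 has {3,5,7,8,9}; col 3 has {1,2,3,4,5,7,8,9}; box has {1,2,3,4,5,7,8,9} → only 6 remains.
r8c5 = 1: in row 8, 1 can only go here (every other open cell in that row sees a 1).
r6c6 = 1: in row 6, 1 can only go here (every other open cell in that row sees a 1).
r1c1 = 4: row 1 has {2,3,5,7,8,9}; col 1 has {2,3,5,6,7,8,9}; box has {2,3,5,6,7,8,9}; main diagonal has {1,3,5,6,7,8,9} → only 4 remains.
r1c9 = 6: row 1 has {2,3,4,5,7,8,9}; col 9 has {3,5,7,8,9}; box has {3,5,7,9}; anti-diagonal has {1,3,5,7,9} → only 6 remains.
r2c1 = 1: row 2 has {3,7,9}; col 1 has {2,3,4,5,6,7,8,9}; box has {2,3,4,5,6,7,8,9} → only 1 remains.
r8c8 = 2: row 8 has {1,3,5,6,7,8,9}; col 8 has {1,3,5,6,7,8,9}; box has {1,3,5,6,7,8,9}; main diagonal has {1,3,4,5,6,7,8,9} → only 2 remains.
r8c9 = 4: row 8 has {1,2,3,5,6,7,8,9}; col 9 has {3,5,6,7,8,9}; box has {1,2,3,5,6,7,8,9} → only 4 remains.
r1c4 = 1: row 1 has {2,3,4,5,6,7,8,9}; col 4 has {3,7,8,9}; box has {3,7,9} → only 1 remains.
r2c8 = 4: row 2 has {1,3,7,9}; col 8 has {1,2,3,5,6,7,8,9}; box has {3,5,6,7,9}; anti-diagonal has {1,3,5,6,7,9} → only 4 remains.
r5c9 = 2: row 5 has {1,3,5,6,7,8,9}; col 9 has {3,4,5,6,7,8,9}; box has {1,3,5,6,7,8,9} → only 2 remains.
r6c4 = 2: row 6 has {1,3,5,6,7,8,9}; col 4 has {1,3,7,8,9}; box has {1,3,5,6,7,8,9}; anti-diagonal has {1,3,4,5,6,7,9} → only 2 remains.
r6c5 = 4: row 6 has {1,2,3,5,6,7,8,9}; col 5 has {1,3,5,7,9}; box has {1,2,3,5,6,7,8,9} → only 4 remains.
r9c5 = 6: row 9 has {1,2,3,7,8,9}; col 5 has {1,3,4,5,7,9}; box has {1,2,3,7,8,9} → only 6 remains.
r2c6 = 5: row 2 has {1,3,4,7,9}; col 6 has {1,2,3,6,7,8,9}; box has {1,3,7,9} → only 5 remains.
r3c4 = 4: row 3 has {3,5,6,7,9}; col 4 has {1,2,3,7,8,9}; box has {1,3,5,7,9} → only 4 remains.
r3c7 = 8: row 3 has {3,4,5,6,7,9}; col 7 has {1,3,5,6,7,9}; box has {3,4,5,6,7,9}; anti-diagonal has {1,2,3,4,5,6,7,9} → only 8 remains.
r3c9 = 1: row 3 has {3,4,5,6,7,8,9}; col 9 has {2,3,4,5,6,7,8,9}; box has {3,4,5,6,7,8,9} → only 1 remains.
r5c7 = 4: row 5 has {1,2,3,5,6,7,8,9}; col 7 has {1,3,5,6,7,8,9}; box has {1,2,3,5,6,7,8,9} → only 4 remains.
r9c4 = 5: row 9 has {1,2,3,6,7,8,9}; col 4 has {1,2,3,4,7,8,9}; box has {1,2,3,6,7,8,9} → only 5 remains.
r9c6 = 4: row 9 has {1,2,3,5,6,7,8,9}; col 6 has {1,2,3,5,6,7,8,9}; box has {1,2,3,5,6,7,8,9} → only 4 remains.
r2c4 = 6: row 2 has {1,3,4,5,7,9}; col 4 has {1,2,3,4,5,7,8,9}; box has {1,3,4,5,7,9} → only 6 remains.
r2c7 = 2: row 2 has {1,3,4,5,6,7,9}; col 7 has {1,3,4,5,6,7,8,9}; box has {1,3,4,5,6,7,8,9} → only 2 remains.
r3c5 = 2: row 3 has {1,3,4,5,6,7,8,9}; col 5 has {1,3,4,5,6,7,9}; box has {1,3,4,5,6,7,9} → only 2 remains.

659427831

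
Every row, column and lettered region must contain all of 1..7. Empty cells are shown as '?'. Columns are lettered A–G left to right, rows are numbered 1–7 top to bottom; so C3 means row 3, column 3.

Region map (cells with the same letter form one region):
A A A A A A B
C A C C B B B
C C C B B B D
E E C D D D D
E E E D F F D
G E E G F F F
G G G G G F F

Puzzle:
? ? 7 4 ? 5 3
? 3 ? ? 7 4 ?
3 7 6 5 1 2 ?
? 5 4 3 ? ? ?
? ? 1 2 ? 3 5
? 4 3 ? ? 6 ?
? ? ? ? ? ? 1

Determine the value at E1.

2

D2 = 1: row 2 has {3,4,7}; col 4 has {2,3,4,5}; region has {3,4,6,7} → only 1 remains.
G2 = 6: row 2 has {1,3,4,7}; col 7 has {1,3,5}; region has {1,2,3,4,5,7} → only 6 remains.
G3 = 4: row 3 has {1,2,3,5,6,7}; col 7 has {1,3,5,6}; region has {2,3,5} → only 4 remains.
E4 = 6: row 4 has {3,4,5}; col 5 has {1,7}; region has {2,3,4,5} → only 6 remains.
G4 = 7: row 4 has {3,4,5,6}; col 7 has {1,3,4,5,6}; region has {2,3,4,5,6} → only 7 remains.
B5 = 6: row 5 has {1,2,3,5}; col 2 has {3,4,5,7}; region has {1,3,4,5} → only 6 remains.
E5 = 4: row 5 has {1,2,3,5,6}; col 5 has {1,6,7}; region has {1,3,6} → only 4 remains.
D6 = 7: row 6 has {3,4,6}; col 4 has {1,2,3,4,5}; region has {} → only 7 remains.
G6 = 2: row 6 has {3,4,6,7}; col 7 has {1,3,4,5,6,7}; region has {1,3,4,6} → only 2 remains.
B7 = 2: row 7 has {1}; col 2 has {3,4,5,6,7}; region has {7} → only 2 remains.
C7 = 5: row 7 has {1,2}; col 3 has {1,3,4,6,7}; region has {2,7} → only 5 remains.
D7 = 6: row 7 has {1,2,5}; col 4 has {1,2,3,4,5,7}; region has {2,5,7} → only 6 remains.
E7 = 3: row 7 has {1,2,5,6}; col 5 has {1,4,6,7}; region has {2,5,6,7} → only 3 remains.
F7 = 7: row 7 has {1,2,3,5,6}; col 6 has {2,3,4,5,6}; region has {1,2,3,4,6} → only 7 remains.
B1 = 1: row 1 has {3,4,5,7}; col 2 has {2,3,4,5,6,7}; region has {3,4,5,7} → only 1 remains.
E1 = 2: row 1 has {1,3,4,5,7}; col 5 has {1,3,4,6,7}; region has {1,3,4,5,7} → only 2 remains.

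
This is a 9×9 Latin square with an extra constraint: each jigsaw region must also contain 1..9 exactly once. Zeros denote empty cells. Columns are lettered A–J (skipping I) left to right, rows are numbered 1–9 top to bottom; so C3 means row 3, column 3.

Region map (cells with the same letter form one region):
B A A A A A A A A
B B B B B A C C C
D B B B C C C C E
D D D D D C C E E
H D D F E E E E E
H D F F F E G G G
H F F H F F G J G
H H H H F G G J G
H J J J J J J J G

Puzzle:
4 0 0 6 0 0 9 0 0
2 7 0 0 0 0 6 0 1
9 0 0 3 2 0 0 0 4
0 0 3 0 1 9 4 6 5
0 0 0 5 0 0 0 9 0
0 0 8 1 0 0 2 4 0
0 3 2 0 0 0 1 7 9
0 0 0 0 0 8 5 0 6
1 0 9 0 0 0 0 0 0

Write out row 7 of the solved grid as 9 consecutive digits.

C2 = 5 (sole candidate).
F2 = 4 (hidden single in row 2).
F7 = 6: row 7 has {1,2,3,7,9}; col 6 has {4,8,9}; region has {1,2,3,5,8} → only 6 remains.
E7 = 4: row 7 has {1,2,3,6,7,9}; col 5 has {1,2}; region has {1,2,3,5,6,8} → only 4 remains.
D7 = 8: row 7 has {1,2,3,4,6,7,9}; col 4 has {1,3,5,6}; region has {1} → only 8 remains.
D2 = 9 (sole candidate).
E2 = 8 (sole candidate).
H2 = 3 (sole candidate).
A7 = 5: row 7 has {1,2,3,4,6,7,8,9}; col 1 has {1,2,4,9}; region has {1,8} → only 5 remains.

532846179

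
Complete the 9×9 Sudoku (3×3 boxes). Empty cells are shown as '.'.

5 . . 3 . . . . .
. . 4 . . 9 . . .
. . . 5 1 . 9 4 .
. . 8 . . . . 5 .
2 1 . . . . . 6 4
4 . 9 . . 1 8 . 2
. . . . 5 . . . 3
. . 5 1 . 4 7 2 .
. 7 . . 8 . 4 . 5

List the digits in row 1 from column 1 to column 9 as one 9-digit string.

r5c7 = 3: row 5 has {1,2,4,6}; col 7 has {4,7,8,9}; box has {2,4,5,6,8} → only 3 remains.
r6c8 = 7: row 6 has {1,2,4,8,9}; col 8 has {2,4,5,6}; box has {2,3,4,5,6,8} → only 7 remains.
r4c7 = 1: row 4 has {5,8}; col 7 has {3,4,7,8,9}; box has {2,3,4,5,6,7,8} → only 1 remains.
r4c9 = 9: row 4 has {1,5,8}; col 9 has {2,3,4,5}; box has {1,2,3,4,5,6,7,8} → only 9 remains.
r5c3 = 7: row 5 has {1,2,3,4,6}; col 3 has {4,5,8,9}; box has {1,2,4,8,9} → only 7 remains.
r5c5 = 9: row 5 has {1,2,3,4,6,7}; col 5 has {1,5,8}; box has {1} → only 9 remains.
r6c4 = 6: row 6 has {1,2,4,7,8,9}; col 4 has {1,3,5}; box has {1,9} → only 6 remains.
r6c5 = 3: row 6 has {1,2,4,6,7,8,9}; col 5 has {1,5,8,9}; box has {1,6,9} → only 3 remains.
r7c7 = 6: row 7 has {3,5}; col 7 has {1,3,4,7,8,9}; box has {2,3,4,5,7} → only 6 remains.
r8c5 = 6: row 8 has {1,2,4,5,7}; col 5 has {1,3,5,8,9}; box has {1,4,5,8} → only 6 remains.
r8c9 = 8: row 8 has {1,2,4,5,6,7}; col 9 has {2,3,4,5,9}; box has {2,3,4,5,6,7} → only 8 remains.
r1c7 = 2: row 1 has {3,5}; col 7 has {1,3,4,6,7,8,9}; box has {4,9} → only 2 remains.
r2c7 = 5: row 2 has {4,9}; col 7 has {1,2,3,4,6,7,8,9}; box has {2,4,9} → only 5 remains.
r5c4 = 8: row 5 has {1,2,3,4,6,7,9}; col 4 has {1,3,5,6}; box has {1,3,6,9} → only 8 remains.
r5c6 = 5: row 5 has {1,2,3,4,6,7,8,9}; col 6 has {1,4,9}; box has {1,3,6,8,9} → only 5 remains.
r6c2 = 5: row 6 has {1,2,3,4,6,7,8,9}; col 2 has {1,7}; box has {1,2,4,7,8,9} → only 5 remains.
r1c5 = 4: in row 1, 4 can only go here (every other open cell in that row sees a 4).
r1c2 = 9: in row 1, 9 can only go here (every other open cell in that row sees a 9).
r8c2 = 3: row 8 has {1,2,4,5,6,7,8}; col 2 has {1,5,7,9}; box has {5,7} → only 3 remains.
r4c2 = 6: row 4 has {1,5,8,9}; col 2 has {1,3,5,7,9}; box has {1,2,4,5,7,8,9} → only 6 remains.
r8c1 = 9: row 8 has {1,2,3,4,5,6,7,8}; col 1 has {2,4,5}; box has {3,5,7} → only 9 remains.
r4c1 = 3: row 4 has {1,5,6,8,9}; col 1 has {2,4,5,9}; box has {1,2,4,5,6,7,8,9} → only 3 remains.
r2c8 = 3: in row 2, 3 can only go here (every other open cell in that row sees a 3).
r3c3 = 3: in row 3, 3 can only go here (every other open cell in that row sees a 3).
r4c4 = 4: in row 4, 4 can only go here (every other open cell in that row sees a 4).
r7c2 = 4: in row 7, 4 can only go here (every other open cell in that row sees a 4).
r7c1 = 8: in row 7, 8 can only go here (every other open cell in that row sees an 8).
r2c2 = 8: in row 2, 8 can only go here (every other open cell in that row sees an 8).
r3c2 = 2: row 3 has {1,3,4,5,9}; col 2 has {1,3,4,5,6,7,8,9}; box has {3,4,5,8,9} → only 2 remains.
r3c6 = 8: in row 3, 8 can only go here (every other open cell in that row sees an 8).
r1c8 = 8: in row 1, 8 can only go here (every other open cell in that row sees an 8).
r9c6 = 3: in row 9, 3 can only go here (every other open cell in that row sees a 3).
r1c6 = 6: in column 6, 6 can only go here (every other open cell in that column sees a 6).
r1c3 = 1: row 1 has {2,3,4,5,6,8,9}; col 3 has {3,4,5,7,8,9}; box has {2,3,4,5,8,9} → only 1 remains.
r1c9 = 7: row 1 has {1,2,3,4,5,6,8,9}; col 9 has {2,3,4,5,8,9}; box has {2,3,4,5,8,9} → only 7 remains.

591346287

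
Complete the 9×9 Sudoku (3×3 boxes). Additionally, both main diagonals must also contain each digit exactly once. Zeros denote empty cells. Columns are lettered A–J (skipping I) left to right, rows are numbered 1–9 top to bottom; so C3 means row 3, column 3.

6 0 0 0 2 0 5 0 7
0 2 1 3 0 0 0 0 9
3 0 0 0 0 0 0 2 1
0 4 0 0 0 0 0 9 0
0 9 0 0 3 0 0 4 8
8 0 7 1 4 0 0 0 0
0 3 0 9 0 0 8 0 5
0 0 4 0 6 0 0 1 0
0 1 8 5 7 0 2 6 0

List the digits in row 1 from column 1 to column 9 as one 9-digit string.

689421537

B1 = 8: row 1 has {2,5,6,7}; col 2 has {1,2,3,4,9}; box has {1,2,3,6} → only 8 remains.
C1 = 9: row 1 has {2,5,6,7,8}; col 3 has {1,4,7,8}; box has {1,2,3,6,8} → only 9 remains.
D1 = 4: row 1 has {2,5,6,7,8,9}; col 4 has {1,3,5,9}; box has {2,3} → only 4 remains.
F1 = 1: row 1 has {2,4,5,6,7,8,9}; col 6 has {}; box has {2,3,4} → only 1 remains.
H1 = 3: row 1 has {1,2,4,5,6,7,8,9}; col 8 has {1,2,4,6,9}; box has {1,2,5,7,9} → only 3 remains.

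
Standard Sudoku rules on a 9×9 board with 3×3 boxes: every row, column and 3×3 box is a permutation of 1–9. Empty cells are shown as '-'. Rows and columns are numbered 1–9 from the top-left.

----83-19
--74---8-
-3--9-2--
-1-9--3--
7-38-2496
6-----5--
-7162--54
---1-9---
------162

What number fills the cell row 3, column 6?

6

row 2, column 7 = 6: row 2 has {4,7,8}; col 7 has {1,2,3,4,5}; box has {1,2,8,9} → only 6 remains.
row 5, column 2 = 5: row 5 has {2,3,4,6,7,8,9}; col 2 has {1,3,7}; box has {1,3,6,7} → only 5 remains.
row 5, column 5 = 1: row 5 has {2,3,4,5,6,7,8,9}; col 5 has {2,8,9}; box has {2,8,9} → only 1 remains.
row 7, column 6 = 8: row 7 has {1,2,4,5,6,7}; col 6 has {2,3,9}; box has {1,2,6,9} → only 8 remains.
row 7, column 7 = 9: row 7 has {1,2,4,5,6,7,8}; col 7 has {1,2,3,4,5,6}; box has {1,2,4,5,6} → only 9 remains.
row 1, column 7 = 7: row 1 has {1,3,8,9}; col 7 has {1,2,3,4,5,6,9}; box has {1,2,6,8,9} → only 7 remains.
row 2, column 5 = 5: row 2 has {4,6,7,8}; col 5 has {1,2,8,9}; box has {3,4,8,9} → only 5 remains.
row 2, column 6 = 1: row 2 has {4,5,6,7,8}; col 6 has {2,3,8,9}; box has {3,4,5,8,9} → only 1 remains.
row 2, column 9 = 3: row 2 has {1,4,5,6,7,8}; col 9 has {2,4,6,9}; box has {1,2,6,7,8,9} → only 3 remains.
row 3, column 4 = 7: row 3 has {2,3,9}; col 4 has {1,4,6,8,9}; box has {1,3,4,5,8,9} → only 7 remains.
row 3, column 6 = 6: row 3 has {2,3,7,9}; col 6 has {1,2,3,8,9}; box has {1,3,4,5,7,8,9} → only 6 remains.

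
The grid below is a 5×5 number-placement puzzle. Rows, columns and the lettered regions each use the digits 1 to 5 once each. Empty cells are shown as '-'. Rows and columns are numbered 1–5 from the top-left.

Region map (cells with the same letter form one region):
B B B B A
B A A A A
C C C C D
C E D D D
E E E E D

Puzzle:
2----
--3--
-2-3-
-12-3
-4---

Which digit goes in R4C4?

4

R2C2 = 5: row 2 has {3}; col 2 has {1,2,4}; region has {3} → only 5 remains.
R5C3 = 5: row 5 has {4}; col 3 has {2,3}; region has {1,4} → only 5 remains.
R5C4 = 2: row 5 has {4,5}; col 4 has {3}; region has {1,4,5} → only 2 remains.
R5C5 = 1: row 5 has {2,4,5}; col 5 has {3}; region has {2,3} → only 1 remains.
R1C2 = 3: row 1 has {2}; col 2 has {1,2,4,5}; region has {2} → only 3 remains.
R1C5 = 4: row 1 has {2,3}; col 5 has {1,3}; region has {3,5} → only 4 remains.
R2C4 = 1: row 2 has {3,5}; col 4 has {2,3}; region has {3,4,5} → only 1 remains.
R2C5 = 2: row 2 has {1,3,5}; col 5 has {1,3,4}; region has {1,3,4,5} → only 2 remains.
R3C5 = 5: row 3 has {2,3}; col 5 has {1,2,3,4}; region has {1,2,3} → only 5 remains.
R4C4 = 4: row 4 has {1,2,3}; col 4 has {1,2,3}; region has {1,2,3,5} → only 4 remains.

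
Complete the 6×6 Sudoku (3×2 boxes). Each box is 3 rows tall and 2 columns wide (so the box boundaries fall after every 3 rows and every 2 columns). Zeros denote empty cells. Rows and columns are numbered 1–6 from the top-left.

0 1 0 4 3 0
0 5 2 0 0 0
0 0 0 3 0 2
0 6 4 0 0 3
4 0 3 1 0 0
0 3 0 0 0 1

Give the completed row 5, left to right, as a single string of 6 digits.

row 2, column 4 = 6 (sole candidate).
row 2, column 6 = 4 (sole candidate).
row 3, column 1 = 6 (sole candidate).
row 3, column 2 = 4 (sole candidate).
row 5, column 2 = 2: row 5 has {1,3,4}; col 2 has {1,3,4,5,6}; box has {3,4,6} → only 2 remains.
row 6, column 1 = 5 (sole candidate).
row 6, column 3 = 6 (sole candidate).
row 6, column 4 = 2 (sole candidate).
row 6, column 5 = 4 (sole candidate).
row 1, column 1 = 2 (sole candidate).
row 1, column 3 = 5 (sole candidate).
row 1, column 6 = 6 (sole candidate).
row 2, column 1 = 3 (sole candidate).
row 2, column 5 = 1 (sole candidate).
row 3, column 3 = 1 (sole candidate).
row 3, column 5 = 5 (sole candidate).
row 4, column 1 = 1 (sole candidate).
row 4, column 4 = 5 (sole candidate).
row 4, column 5 = 2 (sole candidate).
row 5, column 5 = 6: row 5 has {1,2,3,4}; col 5 has {1,2,3,4,5}; box has {1,2,3,4} → only 6 remains.
row 5, column 6 = 5: row 5 has {1,2,3,4,6}; col 6 has {1,2,3,4,6}; box has {1,2,3,4,6} → only 5 remains.

423165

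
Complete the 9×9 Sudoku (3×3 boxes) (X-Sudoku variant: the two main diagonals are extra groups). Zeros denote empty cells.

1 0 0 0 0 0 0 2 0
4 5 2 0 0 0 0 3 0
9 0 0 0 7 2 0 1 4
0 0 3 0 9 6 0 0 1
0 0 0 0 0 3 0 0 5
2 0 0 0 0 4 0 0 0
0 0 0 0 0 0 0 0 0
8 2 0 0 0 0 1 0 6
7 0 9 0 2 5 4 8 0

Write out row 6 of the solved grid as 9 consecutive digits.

298154367

r4c1 = 5: row 4 has {1,3,6,9}; col 1 has {1,2,4,7,8,9}; box has {2,3} → only 5 remains.
r5c1 = 6: row 5 has {3,5}; col 1 has {1,2,4,5,7,8,9}; box has {2,3,5} → only 6 remains.
r5c5 = 8: row 5 has {3,5,6}; col 5 has {2,7,9}; box has {3,4,6,9}; main diagonal has {1,4,5}; anti-diagonal has {2,3,6,7} → only 8 remains.
r7c1 = 3: row 7 has {}; col 1 has {1,2,4,5,6,7,8,9}; box has {2,7,8,9} → only 3 remains.
r9c9 = 3: row 9 has {2,4,5,7,8,9}; col 9 has {1,4,5,6}; box has {1,4,6,8}; main diagonal has {1,4,5,8} → only 3 remains.
r1c9 = 9: row 1 has {1,2}; col 9 has {1,3,4,5,6}; box has {1,2,3,4}; anti-diagonal has {2,3,6,7,8} → only 9 remains.
r3c3 = 6: row 3 has {1,2,4,7,9}; col 3 has {2,3,9}; box has {1,2,4,5,9}; main diagonal has {1,3,4,5,8} → only 6 remains.
r3c7 = 5: row 3 has {1,2,4,6,7,9}; col 7 has {1,4}; box has {1,2,3,4,9}; anti-diagonal has {2,3,6,7,8,9} → only 5 remains.
r6c4 = 1: row 6 has {2,4}; col 4 has {}; box has {3,4,6,8,9}; anti-diagonal has {2,3,5,6,7,8,9} → only 1 remains.
r6c5 = 5: row 6 has {1,2,4}; col 5 has {2,7,8,9}; box has {1,3,4,6,8,9} → only 5 remains.
r7c3 = 4: row 7 has {3}; col 3 has {2,3,6,9}; box has {2,3,7,8,9}; anti-diagonal has {1,2,3,5,6,7,8,9} → only 4 remains.
r8c3 = 5: row 8 has {1,2,6,8}; col 3 has {2,3,4,6,9}; box has {2,3,4,7,8,9} → only 5 remains.
r9c4 = 6: row 9 has {2,3,4,5,7,8,9}; col 4 has {1}; box has {2,5} → only 6 remains.
r1c6 = 8: row 1 has {1,2,9}; col 6 has {2,3,4,5,6}; box has {2,7} → only 8 remains.
r2c4 = 9: row 2 has {2,3,4,5}; col 4 has {1,6}; box has {2,7,8} → only 9 remains.
r2c6 = 1: row 2 has {2,3,4,5,9}; col 6 has {2,3,4,5,6,8}; box has {2,7,8,9} → only 1 remains.
r3c4 = 3: row 3 has {1,2,4,5,6,7,9}; col 4 has {1,6,9}; box has {1,2,7,8,9} → only 3 remains.
r7c5 = 1: row 7 has {3,4}; col 5 has {2,5,7,8,9}; box has {2,5,6} → only 1 remains.
r9c2 = 1: row 9 has {2,3,4,5,6,7,8,9}; col 2 has {2,5}; box has {2,3,4,5,7,8,9} → only 1 remains.
r1c3 = 7: row 1 has {1,2,8,9}; col 3 has {2,3,4,5,6,9}; box has {1,2,4,5,6,9} → only 7 remains.
r1c7 = 6: row 1 has {1,2,7,8,9}; col 7 has {1,4,5}; box has {1,2,3,4,5,9} → only 6 remains.
r2c5 = 6: row 2 has {1,2,3,4,5,9}; col 5 has {1,2,5,7,8,9}; box has {1,2,3,7,8,9} → only 6 remains.
r3c2 = 8: row 3 has {1,2,3,4,5,6,7,9}; col 2 has {1,2,5}; box has {1,2,4,5,6,7,9} → only 8 remains.
r5c3 = 1: row 5 has {3,5,6,8}; col 3 has {2,3,4,5,6,7,9}; box has {2,3,5,6} → only 1 remains.
r6c3 = 8: row 6 has {1,2,4,5}; col 3 has {1,2,3,4,5,6,7,9}; box has {1,2,3,5,6} → only 8 remains.
r6c9 = 7: row 6 has {1,2,4,5,8}; col 9 has {1,3,4,5,6,9}; box has {1,5} → only 7 remains.
r7c2 = 6: row 7 has {1,3,4}; col 2 has {1,2,5,8}; box has {1,2,3,4,5,7,8,9} → only 6 remains.
r7c9 = 2: row 7 has {1,3,4,6}; col 9 has {1,3,4,5,6,7,9}; box has {1,3,4,6,8} → only 2 remains.
r1c2 = 3: row 1 has {1,2,6,7,8,9}; col 2 has {1,2,5,6,8}; box has {1,2,4,5,6,7,8,9} → only 3 remains.
r1c5 = 4: row 1 has {1,2,3,6,7,8,9}; col 5 has {1,2,5,6,7,8,9}; box has {1,2,3,6,7,8,9} → only 4 remains.
r2c9 = 8: row 2 has {1,2,3,4,5,6,9}; col 9 has {1,2,3,4,5,6,7,9}; box has {1,2,3,4,5,6,9} → only 8 remains.
r4c8 = 4: row 4 has {1,3,5,6,9}; col 8 has {1,2,3,8}; box has {1,5,7} → only 4 remains.
r5c8 = 9: row 5 has {1,3,5,6,8}; col 8 has {1,2,3,4,8}; box has {1,4,5,7} → only 9 remains.
r6c2 = 9: row 6 has {1,2,4,5,7,8}; col 2 has {1,2,3,5,6,8}; box has {1,2,3,5,6,8} → only 9 remains.
r6c7 = 3: row 6 has {1,2,4,5,7,8,9}; col 7 has {1,4,5,6}; box has {1,4,5,7,9} → only 3 remains.
r6c8 = 6: row 6 has {1,2,3,4,5,7,8,9}; col 8 has {1,2,3,4,8,9}; box has {1,3,4,5,7,9} → only 6 remains.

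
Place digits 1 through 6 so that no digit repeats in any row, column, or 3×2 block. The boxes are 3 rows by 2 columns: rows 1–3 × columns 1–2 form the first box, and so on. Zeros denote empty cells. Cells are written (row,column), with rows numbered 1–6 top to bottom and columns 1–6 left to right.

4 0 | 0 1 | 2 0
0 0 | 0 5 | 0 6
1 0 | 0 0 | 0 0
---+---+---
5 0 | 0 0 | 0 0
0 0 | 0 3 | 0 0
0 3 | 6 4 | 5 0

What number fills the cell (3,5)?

3

(1,3) = 3 (sole candidate).
(1,6) = 5 (sole candidate).
(2,2) = 2 (sole candidate).
(2,3) = 4 (sole candidate).
(3,3) = 2 (sole candidate).
(3,4) = 6 (sole candidate).
(4,3) = 1 (sole candidate).
(4,4) = 2 (sole candidate).
(5,3) = 5 (sole candidate).
(6,1) = 2 (sole candidate).
(6,6) = 1 (sole candidate).
(1,2) = 6 (sole candidate).
(2,1) = 3 (sole candidate).
(2,5) = 1 (sole candidate).
(3,2) = 5 (sole candidate).
(4,2) = 4 (sole candidate).
(4,6) = 3 (sole candidate).
(5,1) = 6 (sole candidate).
(5,2) = 1 (sole candidate).
(5,5) = 4 (sole candidate).
(5,6) = 2 (sole candidate).
(3,5) = 3: row 3 has {1,2,5,6}; col 5 has {1,2,4,5}; box has {1,2,5,6} → only 3 remains.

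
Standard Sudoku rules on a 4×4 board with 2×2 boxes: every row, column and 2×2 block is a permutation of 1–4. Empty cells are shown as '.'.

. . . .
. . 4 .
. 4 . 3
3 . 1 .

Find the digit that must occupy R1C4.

2

R3C3 = 2 (sole candidate).
R4C2 = 2 (sole candidate).
R4C4 = 4 (sole candidate).
R1C3 = 3 (sole candidate).
R3C1 = 1 (sole candidate).
R1C2 = 1 (sole candidate).
R1C4 = 2: row 1 has {1,3}; col 4 has {3,4}; box has {3,4} → only 2 remains.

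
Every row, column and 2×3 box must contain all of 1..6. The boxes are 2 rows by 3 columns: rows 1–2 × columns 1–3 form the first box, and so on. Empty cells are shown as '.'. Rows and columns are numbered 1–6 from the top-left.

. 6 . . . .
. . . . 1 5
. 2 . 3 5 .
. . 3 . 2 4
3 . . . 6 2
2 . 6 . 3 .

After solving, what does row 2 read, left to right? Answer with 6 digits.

432615

R1C5 = 4 (sole candidate).
R1C6 = 3 (sole candidate).
R2C1 = 4: row 2 has {1,5}; col 1 has {2,3}; box has {6} → only 4 remains.
R2C2 = 3: row 2 has {1,4,5}; col 2 has {2,6}; box has {4,6} → only 3 remains.
R2C3 = 2: row 2 has {1,3,4,5}; col 3 has {3,6}; box has {3,4,6} → only 2 remains.
R2C4 = 6: row 2 has {1,2,3,4,5}; col 4 has {3}; box has {1,3,4,5} → only 6 remains.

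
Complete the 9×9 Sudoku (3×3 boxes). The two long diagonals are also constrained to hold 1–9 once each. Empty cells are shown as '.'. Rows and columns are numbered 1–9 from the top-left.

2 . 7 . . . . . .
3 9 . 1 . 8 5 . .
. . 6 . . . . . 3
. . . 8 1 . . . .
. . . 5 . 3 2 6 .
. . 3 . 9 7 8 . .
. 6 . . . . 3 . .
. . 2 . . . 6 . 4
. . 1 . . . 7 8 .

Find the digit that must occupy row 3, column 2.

8

row 2, column 3 = 4: row 2 has {1,3,5,8,9}; col 3 has {1,2,3,6,7}; box has {2,3,6,7,9} → only 4 remains.
row 5, column 5 = 4: row 5 has {2,3,5,6}; col 5 has {1,9}; box has {1,3,5,7,8,9}; main diagonal has {2,3,6,7,8,9}; anti-diagonal has {} → only 4 remains.
row 9, column 9 = 5: row 9 has {1,7,8}; col 9 has {3,4}; box has {3,4,6,7,8}; main diagonal has {2,3,4,6,7,8,9} → only 5 remains.
row 6, column 9 = 1: row 6 has {3,7,8,9}; col 9 has {3,4,5}; box has {2,6,8} → only 1 remains.
row 8, column 8 = 1: row 8 has {2,4,6}; col 8 has {6,8}; box has {3,4,5,6,7,8}; main diagonal has {2,3,4,5,6,7,8,9} → only 1 remains.
row 9, column 1 = 9: row 9 has {1,5,7,8}; col 1 has {2,3}; box has {1,2,6}; anti-diagonal has {4} → only 9 remains.
row 3, column 7 = 1: row 3 has {3,6}; col 7 has {2,3,5,6,7,8}; box has {3,5}; anti-diagonal has {4,9} → only 1 remains.
row 1, column 2 = 1: in row 1, 1 can only go here (every other open cell in that row sees a 1).
row 1, column 9 = 8: in row 1, 8 can only go here (every other open cell in that row sees an 8).
row 7, column 3 = 5: row 7 has {3,6}; col 3 has {1,2,3,4,6,7}; box has {1,2,6,9}; anti-diagonal has {1,4,8,9} → only 5 remains.
row 4, column 3 = 9: row 4 has {1,8}; col 3 has {1,2,3,4,5,6,7}; box has {3} → only 9 remains.
row 4, column 7 = 4: row 4 has {1,8,9}; col 7 has {1,2,3,5,6,7,8}; box has {1,2,6,8} → only 4 remains.
row 4, column 9 = 7: row 4 has {1,4,8,9}; col 9 has {1,3,4,5,8}; box has {1,2,4,6,8} → only 7 remains.
row 5, column 3 = 8: row 5 has {2,3,4,5,6}; col 3 has {1,2,3,4,5,6,7,9}; box has {3,9} → only 8 remains.
row 5, column 9 = 9: row 5 has {2,3,4,5,6,8}; col 9 has {1,3,4,5,7,8}; box has {1,2,4,6,7,8} → only 9 remains.
row 6, column 8 = 5: row 6 has {1,3,7,8,9}; col 8 has {1,6,8}; box has {1,2,4,6,7,8,9} → only 5 remains.
row 7, column 9 = 2: row 7 has {3,5,6}; col 9 has {1,3,4,5,7,8,9}; box has {1,3,4,5,6,7,8} → only 2 remains.
row 1, column 7 = 9: row 1 has {1,2,7,8}; col 7 has {1,2,3,4,5,6,7,8}; box has {1,3,5,8} → only 9 remains.
row 1, column 8 = 4: row 1 has {1,2,7,8,9}; col 8 has {1,5,6,8}; box has {1,3,5,8,9} → only 4 remains.
row 2, column 9 = 6: row 2 has {1,3,4,5,8,9}; col 9 has {1,2,3,4,5,7,8,9}; box has {1,3,4,5,8,9} → only 6 remains.
row 4, column 8 = 3: row 4 has {1,4,7,8,9}; col 8 has {1,4,5,6,8}; box has {1,2,4,5,6,7,8,9} → only 3 remains.
row 5, column 2 = 7: row 5 has {2,3,4,5,6,8,9}; col 2 has {1,6,9}; box has {3,8,9} → only 7 remains.
row 7, column 8 = 9: row 7 has {2,3,5,6}; col 8 has {1,3,4,5,6,8}; box has {1,2,3,4,5,6,7,8} → only 9 remains.
row 8, column 2 = 3: row 8 has {1,2,4,6}; col 2 has {1,6,7,9}; box has {1,2,5,6,9}; anti-diagonal has {1,4,5,8,9} → only 3 remains.
row 9, column 2 = 4: row 9 has {1,5,7,8,9}; col 2 has {1,3,6,7,9}; box has {1,2,3,5,6,9} → only 4 remains.
row 5, column 1 = 1: row 5 has {2,3,4,5,6,7,8,9}; col 1 has {2,3,9}; box has {3,7,8,9} → only 1 remains.
row 6, column 2 = 2: row 6 has {1,3,5,7,8,9}; col 2 has {1,3,4,6,7,9}; box has {1,3,7,8,9} → only 2 remains.
row 6, column 4 = 6: row 6 has {1,2,3,5,7,8,9}; col 4 has {1,5,8}; box has {1,3,4,5,7,8,9}; anti-diagonal has {1,3,4,5,8,9} → only 6 remains.
row 1, column 4 = 3: row 1 has {1,2,4,7,8,9}; col 4 has {1,5,6,8}; box has {1,8} → only 3 remains.
row 4, column 2 = 5: row 4 has {1,3,4,7,8,9}; col 2 has {1,2,3,4,6,7,9}; box has {1,2,3,7,8,9} → only 5 remains.
row 4, column 6 = 2: row 4 has {1,3,4,5,7,8,9}; col 6 has {3,7,8}; box has {1,3,4,5,6,7,8,9}; anti-diagonal has {1,3,4,5,6,8,9} → only 2 remains.
row 6, column 1 = 4: row 6 has {1,2,3,5,6,7,8,9}; col 1 has {1,2,3,9}; box has {1,2,3,5,7,8,9} → only 4 remains.
row 9, column 4 = 2: row 9 has {1,4,5,7,8,9}; col 4 has {1,3,5,6,8}; box has {} → only 2 remains.
row 9, column 6 = 6: row 9 has {1,2,4,5,7,8,9}; col 6 has {2,3,7,8}; box has {2} → only 6 remains.
row 1, column 6 = 5: row 1 has {1,2,3,4,7,8,9}; col 6 has {2,3,6,7,8}; box has {1,3,8} → only 5 remains.
row 2, column 8 = 7: row 2 has {1,3,4,5,6,8,9}; col 8 has {1,3,4,5,6,8,9}; box has {1,3,4,5,6,8,9}; anti-diagonal has {1,2,3,4,5,6,8,9} → only 7 remains.
row 3, column 2 = 8: row 3 has {1,3,6}; col 2 has {1,2,3,4,5,6,7,9}; box has {1,2,3,4,6,7,9} → only 8 remains.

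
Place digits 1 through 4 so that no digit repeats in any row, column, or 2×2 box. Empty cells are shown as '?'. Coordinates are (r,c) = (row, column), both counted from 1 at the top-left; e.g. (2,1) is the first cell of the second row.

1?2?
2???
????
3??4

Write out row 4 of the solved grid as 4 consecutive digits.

3214

(1,4) = 3: row 1 has {1,2}; col 4 has {4}; box has {2} → only 3 remains.
(2,4) = 1: row 2 has {2}; col 4 has {3,4}; box has {2,3} → only 1 remains.
(3,1) = 4: row 3 has {}; col 1 has {1,2,3}; box has {3} → only 4 remains.
(3,4) = 2: row 3 has {4}; col 4 has {1,3,4}; box has {4} → only 2 remains.
(4,3) = 1: row 4 has {3,4}; col 3 has {2}; box has {2,4} → only 1 remains.
(1,2) = 4: row 1 has {1,2,3}; col 2 has {}; box has {1,2} → only 4 remains.
(2,2) = 3: row 2 has {1,2}; col 2 has {4}; box has {1,2,4} → only 3 remains.
(2,3) = 4: row 2 has {1,2,3}; col 3 has {1,2}; box has {1,2,3} → only 4 remains.
(3,2) = 1: row 3 has {2,4}; col 2 has {3,4}; box has {3,4} → only 1 remains.
(3,3) = 3: row 3 has {1,2,4}; col 3 has {1,2,4}; box has {1,2,4} → only 3 remains.
(4,2) = 2: row 4 has {1,3,4}; col 2 has {1,3,4}; box has {1,3,4} → only 2 remains.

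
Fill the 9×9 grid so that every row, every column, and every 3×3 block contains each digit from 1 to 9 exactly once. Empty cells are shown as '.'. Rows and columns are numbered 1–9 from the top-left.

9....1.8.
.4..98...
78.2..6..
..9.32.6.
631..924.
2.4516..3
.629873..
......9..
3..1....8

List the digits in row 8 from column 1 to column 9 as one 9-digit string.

518324976

r5c5 = 7: row 5 has {1,2,3,4,6,9}; col 5 has {1,3,8,9}; box has {1,2,3,5,6,9} → only 7 remains.
r5c9 = 5: row 5 has {1,2,3,4,6,7,9}; col 9 has {3,8}; box has {2,3,4,6} → only 5 remains.
r6c2 = 7: row 6 has {1,2,3,4,5,6}; col 2 has {3,4,6,8}; box has {1,2,3,4,6,9} → only 7 remains.
r6c7 = 8: row 6 has {1,2,3,4,5,6,7}; col 7 has {2,3,6,9}; box has {2,3,4,5,6} → only 8 remains.
r6c8 = 9: row 6 has {1,2,3,4,5,6,7,8}; col 8 has {4,6,8}; box has {2,3,4,5,6,8} → only 9 remains.
r4c2 = 5: row 4 has {2,3,6,9}; col 2 has {3,4,6,7,8}; box has {1,2,3,4,6,7,9} → only 5 remains.
r5c4 = 8: row 5 has {1,2,3,4,5,6,7,9}; col 4 has {1,2,5,9}; box has {1,2,3,5,6,7,9} → only 8 remains.
r8c2 = 1: row 8 has {9}; col 2 has {3,4,5,6,7,8}; box has {2,3,6} → only 1 remains.
r9c2 = 9: row 9 has {1,3,8}; col 2 has {1,3,4,5,6,7,8}; box has {1,2,3,6} → only 9 remains.
r1c2 = 2: row 1 has {1,8,9}; col 2 has {1,3,4,5,6,7,8,9}; box has {4,7,8,9} → only 2 remains.
r4c1 = 8: row 4 has {2,3,5,6,9}; col 1 has {2,3,6,7,9}; box has {1,2,3,4,5,6,7,9} → only 8 remains.
r4c4 = 4: row 4 has {2,3,5,6,8,9}; col 4 has {1,2,5,8,9}; box has {1,2,3,5,6,7,8,9} → only 4 remains.
r3c9 = 9: in row 3, 9 can only go here (every other open cell in that row sees a 9).
r3c8 = 1: in row 3, 1 can only go here (every other open cell in that row sees a 1).
r7c8 = 5: row 7 has {2,3,6,7,8,9}; col 8 has {1,4,6,8,9}; box has {3,8,9} → only 5 remains.
r7c1 = 4: row 7 has {2,3,5,6,7,8,9}; col 1 has {2,3,6,7,8,9}; box has {1,2,3,6,9} → only 4 remains.
r7c9 = 1: row 7 has {2,3,4,5,6,7,8,9}; col 9 has {3,5,8,9}; box has {3,5,8,9} → only 1 remains.
r8c1 = 5: row 8 has {1,9}; col 1 has {2,3,4,6,7,8,9}; box has {1,2,3,4,6,9} → only 5 remains.
r9c3 = 7: row 9 has {1,3,8,9}; col 3 has {1,2,4,9}; box has {1,2,3,4,5,6,9} → only 7 remains.
r9c7 = 4: row 9 has {1,3,7,8,9}; col 7 has {2,3,6,8,9}; box has {1,3,5,8,9} → only 4 remains.
r9c8 = 2: row 9 has {1,3,4,7,8,9}; col 8 has {1,4,5,6,8,9}; box has {1,3,4,5,8,9} → only 2 remains.
r2c1 = 1: row 2 has {4,8,9}; col 1 has {2,3,4,5,6,7,8,9}; box has {2,4,7,8,9} → only 1 remains.
r4c9 = 7: row 4 has {2,3,4,5,6,8,9}; col 9 has {1,3,5,8,9}; box has {2,3,4,5,6,8,9} → only 7 remains.
r8c3 = 8: row 8 has {1,5,9}; col 3 has {1,2,4,7,9}; box has {1,2,3,4,5,6,7,9} → only 8 remains.
r8c8 = 7: row 8 has {1,5,8,9}; col 8 has {1,2,4,5,6,8,9}; box has {1,2,3,4,5,8,9} → only 7 remains.
r8c9 = 6: row 8 has {1,5,7,8,9}; col 9 has {1,3,5,7,8,9}; box has {1,2,3,4,5,7,8,9} → only 6 remains.
r9c6 = 5: row 9 has {1,2,3,4,7,8,9}; col 6 has {1,2,6,7,8,9}; box has {1,7,8,9} → only 5 remains.
r1c9 = 4: row 1 has {1,2,8,9}; col 9 has {1,3,5,6,7,8,9}; box has {1,6,8,9} → only 4 remains.
r2c8 = 3: row 2 has {1,4,8,9}; col 8 has {1,2,4,5,6,7,8,9}; box has {1,4,6,8,9} → only 3 remains.
r2c9 = 2: row 2 has {1,3,4,8,9}; col 9 has {1,3,4,5,6,7,8,9}; box has {1,3,4,6,8,9} → only 2 remains.
r4c7 = 1: row 4 has {2,3,4,5,6,7,8,9}; col 7 has {2,3,4,6,8,9}; box has {2,3,4,5,6,7,8,9} → only 1 remains.
r8c4 = 3: row 8 has {1,5,6,7,8,9}; col 4 has {1,2,4,5,8,9}; box has {1,5,7,8,9} → only 3 remains.
r8c6 = 4: row 8 has {1,3,5,6,7,8,9}; col 6 has {1,2,5,6,7,8,9}; box has {1,3,5,7,8,9} → only 4 remains.
r9c5 = 6: row 9 has {1,2,3,4,5,7,8,9}; col 5 has {1,3,7,8,9}; box has {1,3,4,5,7,8,9} → only 6 remains.
r1c5 = 5: row 1 has {1,2,4,8,9}; col 5 has {1,3,6,7,8,9}; box has {1,2,8,9} → only 5 remains.
r1c7 = 7: row 1 has {1,2,4,5,8,9}; col 7 has {1,2,3,4,6,8,9}; box has {1,2,3,4,6,8,9} → only 7 remains.
r2c7 = 5: row 2 has {1,2,3,4,8,9}; col 7 has {1,2,3,4,6,7,8,9}; box has {1,2,3,4,6,7,8,9} → only 5 remains.
r3c5 = 4: row 3 has {1,2,6,7,8,9}; col 5 has {1,3,5,6,7,8,9}; box has {1,2,5,8,9} → only 4 remains.
r3c6 = 3: row 3 has {1,2,4,6,7,8,9}; col 6 has {1,2,4,5,6,7,8,9}; box has {1,2,4,5,8,9} → only 3 remains.
r8c5 = 2: row 8 has {1,3,4,5,6,7,8,9}; col 5 has {1,3,4,5,6,7,8,9}; box has {1,3,4,5,6,7,8,9} → only 2 remains.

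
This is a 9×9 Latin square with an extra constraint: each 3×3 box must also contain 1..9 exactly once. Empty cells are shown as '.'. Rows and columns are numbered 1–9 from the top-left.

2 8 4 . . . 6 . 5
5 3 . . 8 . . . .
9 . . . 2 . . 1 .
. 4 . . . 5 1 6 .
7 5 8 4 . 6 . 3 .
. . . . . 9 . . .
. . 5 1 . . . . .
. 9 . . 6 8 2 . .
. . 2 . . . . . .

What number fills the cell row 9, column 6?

3

row 4, column 1 = 3: row 4 has {1,4,5,6}; col 1 has {2,5,7,9}; box has {4,5,7,8} → only 3 remains.
row 4, column 3 = 9: row 4 has {1,3,4,5,6}; col 3 has {2,4,5,8}; box has {3,4,5,7,8} → only 9 remains.
row 4, column 5 = 7: row 4 has {1,3,4,5,6,9}; col 5 has {2,6,8}; box has {4,5,6,9} → only 7 remains.
row 5, column 5 = 1: row 5 has {3,4,5,6,7,8}; col 5 has {2,6,7,8}; box has {4,5,6,7,9} → only 1 remains.
row 5, column 7 = 9: row 5 has {1,3,4,5,6,7,8}; col 7 has {1,2,6}; box has {1,3,6} → only 9 remains.
row 5, column 9 = 2: row 5 has {1,3,4,5,6,7,8,9}; col 9 has {5}; box has {1,3,6,9} → only 2 remains.
row 6, column 5 = 3: row 6 has {9}; col 5 has {1,2,6,7,8}; box has {1,4,5,6,7,9} → only 3 remains.
row 1, column 5 = 9: row 1 has {2,4,5,6,8}; col 5 has {1,2,3,6,7,8}; box has {2,8} → only 9 remains.
row 1, column 8 = 7: row 1 has {2,4,5,6,8,9}; col 8 has {1,3,6}; box has {1,5,6} → only 7 remains.
row 2, column 7 = 4: row 2 has {3,5,8}; col 7 has {1,2,6,9}; box has {1,5,6,7} → only 4 remains.
row 2, column 9 = 9: row 2 has {3,4,5,8}; col 9 has {2,5}; box has {1,4,5,6,7} → only 9 remains.
row 4, column 9 = 8: row 4 has {1,3,4,5,6,7,9}; col 9 has {2,5,9}; box has {1,2,3,6,9} → only 8 remains.
row 7, column 5 = 4: row 7 has {1,5}; col 5 has {1,2,3,6,7,8,9}; box has {1,6,8} → only 4 remains.
row 9, column 5 = 5: row 9 has {2}; col 5 has {1,2,3,4,6,7,8,9}; box has {1,4,6,8} → only 5 remains.
row 1, column 4 = 3: row 1 has {2,4,5,6,7,8,9}; col 4 has {1,4}; box has {2,8,9} → only 3 remains.
row 1, column 6 = 1: row 1 has {2,3,4,5,6,7,8,9}; col 6 has {5,6,8,9}; box has {2,3,8,9} → only 1 remains.
row 2, column 6 = 7: row 2 has {3,4,5,8,9}; col 6 has {1,5,6,8,9}; box has {1,2,3,8,9} → only 7 remains.
row 2, column 8 = 2: row 2 has {3,4,5,7,8,9}; col 8 has {1,3,6,7}; box has {1,4,5,6,7,9} → only 2 remains.
row 3, column 6 = 4: row 3 has {1,2,9}; col 6 has {1,5,6,7,8,9}; box has {1,2,3,7,8,9} → only 4 remains.
row 3, column 9 = 3: row 3 has {1,2,4,9}; col 9 has {2,5,8,9}; box has {1,2,4,5,6,7,9} → only 3 remains.
row 4, column 4 = 2: row 4 has {1,3,4,5,6,7,8,9}; col 4 has {1,3,4}; box has {1,3,4,5,6,7,9} → only 2 remains.
row 6, column 4 = 8: row 6 has {3,9}; col 4 has {1,2,3,4}; box has {1,2,3,4,5,6,7,9} → only 8 remains.
row 8, column 4 = 7: row 8 has {2,6,8,9}; col 4 has {1,2,3,4,8}; box has {1,4,5,6,8} → only 7 remains.
row 9, column 4 = 9: row 9 has {2,5}; col 4 has {1,2,3,4,7,8}; box has {1,4,5,6,7,8} → only 9 remains.
row 9, column 6 = 3: row 9 has {2,5,9}; col 6 has {1,4,5,6,7,8,9}; box has {1,4,5,6,7,8,9} → only 3 remains.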